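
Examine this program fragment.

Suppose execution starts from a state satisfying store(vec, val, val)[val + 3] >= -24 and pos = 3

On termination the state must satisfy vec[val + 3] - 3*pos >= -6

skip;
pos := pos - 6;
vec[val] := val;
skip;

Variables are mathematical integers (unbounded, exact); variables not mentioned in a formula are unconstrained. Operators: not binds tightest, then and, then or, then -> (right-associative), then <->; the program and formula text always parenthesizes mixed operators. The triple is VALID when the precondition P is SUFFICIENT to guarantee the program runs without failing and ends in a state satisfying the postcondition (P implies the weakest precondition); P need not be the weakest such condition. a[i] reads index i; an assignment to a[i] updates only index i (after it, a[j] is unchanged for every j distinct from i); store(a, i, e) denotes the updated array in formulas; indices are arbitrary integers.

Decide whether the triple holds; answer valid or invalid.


Working backward. After the program, the postcondition vec[val + 3] - 3*pos >= -6 must hold; in canonical form it is vec[val + 3] >= 3*pos - 6.
Before skip: vec[val + 3] >= 3*pos - 6
Before vec[val] := val: store(vec, val, val)[val + 3] >= 3*pos - 6
Before pos := pos - 6: store(vec, val, val)[val + 3] >= 3*pos - 24
Before skip: store(vec, val, val)[val + 3] >= 3*pos - 24
The weakest precondition is store(vec, val, val)[val + 3] >= 3*pos - 24.
Check whether store(vec, val, val)[val + 3] >= -24 and pos = 3 implies it.
Countermodel: at the initial state pos = 3, val = -3, vec = {[-3] = -16, [0] = -16, elsewhere -16}, the precondition holds but the weakest precondition fails.
Answer: invalid


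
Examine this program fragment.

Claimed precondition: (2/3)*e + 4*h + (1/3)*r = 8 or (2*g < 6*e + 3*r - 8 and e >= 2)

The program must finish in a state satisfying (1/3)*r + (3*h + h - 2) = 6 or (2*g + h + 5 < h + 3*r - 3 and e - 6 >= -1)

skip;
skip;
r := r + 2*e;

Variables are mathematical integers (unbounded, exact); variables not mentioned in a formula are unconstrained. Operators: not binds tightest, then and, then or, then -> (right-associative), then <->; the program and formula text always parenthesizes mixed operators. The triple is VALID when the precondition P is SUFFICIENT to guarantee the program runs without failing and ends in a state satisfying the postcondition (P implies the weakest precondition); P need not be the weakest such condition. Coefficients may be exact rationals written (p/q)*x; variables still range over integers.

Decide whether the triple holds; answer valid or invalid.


Working backward. After the program, the postcondition (1/3)*r + (3*h + h - 2) = 6 or (2*g + h + 5 < h + 3*r - 3 and e - 6 >= -1) must hold; in canonical form it is 4*h + (1/3)*r = 8 or (2*g < 3*r - 8 and e >= 5).
Before r := r + 2*e: (2/3)*e + 4*h + (1/3)*r = 8 or (2*g < 6*e + 3*r - 8 and e >= 5)
Before skip: (2/3)*e + 4*h + (1/3)*r = 8 or (2*g < 6*e + 3*r - 8 and e >= 5)
Before skip: (2/3)*e + 4*h + (1/3)*r = 8 or (2*g < 6*e + 3*r - 8 and e >= 5)
The weakest precondition is (2/3)*e + 4*h + (1/3)*r = 8 or (2*g < 6*e + 3*r - 8 and e >= 5).
Check whether (2/3)*e + 4*h + (1/3)*r = 8 or (2*g < 6*e + 3*r - 8 and e >= 2) implies it.
Countermodel: at the initial state e = 2, g = 0, h = 0, r = 0, the precondition holds but the weakest precondition fails.
Answer: invalid


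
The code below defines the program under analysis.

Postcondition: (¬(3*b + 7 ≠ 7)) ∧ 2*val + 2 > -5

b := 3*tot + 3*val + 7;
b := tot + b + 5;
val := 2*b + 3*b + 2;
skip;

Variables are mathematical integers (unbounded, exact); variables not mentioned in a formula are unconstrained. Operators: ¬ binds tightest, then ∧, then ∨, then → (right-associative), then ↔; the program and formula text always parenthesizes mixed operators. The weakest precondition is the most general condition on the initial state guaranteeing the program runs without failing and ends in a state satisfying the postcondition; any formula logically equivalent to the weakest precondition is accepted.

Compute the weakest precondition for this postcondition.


Working backward. After the program, the postcondition (¬(3*b + 7 ≠ 7)) ∧ 2*val + 2 > -5 must hold; in canonical form it is (¬(3*b ≠ 0)) ∧ 2*val > -7.
Before skip: (¬(3*b ≠ 0)) ∧ 2*val > -7
Before val := 2*b + 3*b + 2: (¬(3*b ≠ 0)) ∧ 10*b > -11
Before b := tot + b + 5: (¬(3*b + 3*tot ≠ -15)) ∧ 10*b + 10*tot > -61
Before b := 3*tot + 3*val + 7: (¬(12*tot + 9*val ≠ -36)) ∧ 40*tot + 30*val > -131
Answer: WP = (¬(12*tot + 9*val ≠ -36)) ∧ 40*tot + 30*val > -131


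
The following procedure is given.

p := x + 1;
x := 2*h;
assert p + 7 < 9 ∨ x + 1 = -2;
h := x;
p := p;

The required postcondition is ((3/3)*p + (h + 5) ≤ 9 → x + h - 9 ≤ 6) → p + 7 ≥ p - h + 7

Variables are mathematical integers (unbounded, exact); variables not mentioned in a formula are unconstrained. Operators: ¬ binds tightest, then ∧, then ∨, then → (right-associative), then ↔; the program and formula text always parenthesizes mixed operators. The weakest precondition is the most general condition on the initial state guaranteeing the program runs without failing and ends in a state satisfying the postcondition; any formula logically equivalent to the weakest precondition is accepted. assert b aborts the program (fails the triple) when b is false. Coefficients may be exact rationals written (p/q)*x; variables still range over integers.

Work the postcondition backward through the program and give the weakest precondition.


Working backward. After the program, the postcondition ((3/3)*p + (h + 5) ≤ 9 → x + h - 9 ≤ 6) → p + 7 ≥ p - h + 7 must hold; in canonical form it is (h + p ≤ 4 → h + x ≤ 15) → h ≥ 0.
Before p := p: (h + p ≤ 4 → h + x ≤ 15) → h ≥ 0
Before h := x: (p + x ≤ 4 → 2*x ≤ 15) → x ≥ 0
Before assert p + 7 < 9 ∨ x + 1 = -2: (p < 2 ∨ x = -3) ∧ ((p + x ≤ 4 → 2*x ≤ 15) → x ≥ 0)
Before x := 2*h: (p < 2 ∨ 2*h = -3) ∧ ((2*h + p ≤ 4 → 4*h ≤ 15) → 2*h ≥ 0)
Before p := x + 1: (x < 1 ∨ 2*h = -3) ∧ ((2*h + x ≤ 3 → 4*h ≤ 15) → 2*h ≥ 0)
Answer: WP = (x < 1 ∨ 2*h = -3) ∧ ((2*h + x ≤ 3 → 4*h ≤ 15) → 2*h ≥ 0)


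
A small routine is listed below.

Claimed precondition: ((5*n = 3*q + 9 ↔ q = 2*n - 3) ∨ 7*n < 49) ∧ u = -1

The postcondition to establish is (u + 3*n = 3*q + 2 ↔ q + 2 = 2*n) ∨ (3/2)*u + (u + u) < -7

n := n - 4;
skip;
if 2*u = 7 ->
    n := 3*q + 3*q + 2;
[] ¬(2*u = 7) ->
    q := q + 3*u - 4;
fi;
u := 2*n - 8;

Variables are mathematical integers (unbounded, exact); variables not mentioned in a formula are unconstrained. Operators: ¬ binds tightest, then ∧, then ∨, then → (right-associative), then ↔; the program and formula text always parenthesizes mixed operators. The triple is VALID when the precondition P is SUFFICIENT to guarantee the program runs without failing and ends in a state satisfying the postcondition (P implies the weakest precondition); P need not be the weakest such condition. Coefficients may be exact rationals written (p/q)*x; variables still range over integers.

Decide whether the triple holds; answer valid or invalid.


Working backward. After the program, the postcondition (u + 3*n = 3*q + 2 ↔ q + 2 = 2*n) ∨ (3/2)*u + (u + u) < -7 must hold; in canonical form it is (3*n + u = 3*q + 2 ↔ q = 2*n - 2) ∨ (7/2)*u < -7.
Before u := 2*n - 8: (5*n = 3*q + 10 ↔ q = 2*n - 2) ∨ 7*n < 21
Then branch requires (27*q = 0 ↔ 11*q = -2) ∨ 42*q < 7; else branch requires (5*n = 3*q + 9*u - 2 ↔ q + 3*u = 2*n + 2) ∨ 7*n < 21.
Before the if: (2*u = 7 → ((27*q = 0 ↔ 11*q = -2) ∨ 42*q < 7)) ∧ ((¬(2*u = 7)) → ((5*n = 3*q + 9*u - 2 ↔ q + 3*u = 2*n + 2) ∨ 7*n < 21))
Before skip: (2*u = 7 → ((27*q = 0 ↔ 11*q = -2) ∨ 42*q < 7)) ∧ ((¬(2*u = 7)) → ((5*n = 3*q + 9*u - 2 ↔ q + 3*u = 2*n + 2) ∨ 7*n < 21))
Before n := n - 4: (2*u = 7 → ((27*q = 0 ↔ 11*q = -2) ∨ 42*q < 7)) ∧ ((¬(2*u = 7)) → ((5*n = 3*q + 9*u + 18 ↔ q + 3*u = 2*n - 6) ∨ 7*n < 49))
The weakest precondition is (2*u = 7 → ((27*q = 0 ↔ 11*q = -2) ∨ 42*q < 7)) ∧ ((¬(2*u = 7)) → ((5*n = 3*q + 9*u + 18 ↔ q + 3*u = 2*n - 6) ∨ 7*n < 49)).
Check whether ((5*n = 3*q + 9 ↔ q = 2*n - 3) ∨ 7*n < 49) ∧ u = -1 implies it.
Every state satisfying the precondition satisfies the weakest precondition: the implication holds.
Answer: valid


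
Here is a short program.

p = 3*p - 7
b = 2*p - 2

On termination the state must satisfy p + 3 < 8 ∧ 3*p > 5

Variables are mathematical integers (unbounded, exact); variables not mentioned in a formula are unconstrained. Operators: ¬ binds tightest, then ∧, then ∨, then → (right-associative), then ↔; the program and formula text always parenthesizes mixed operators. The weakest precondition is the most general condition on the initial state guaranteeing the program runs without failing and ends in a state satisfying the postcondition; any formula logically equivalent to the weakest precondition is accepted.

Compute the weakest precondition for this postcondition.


Working backward. After the program, the postcondition p + 3 < 8 ∧ 3*p > 5 must hold; in canonical form it is p < 5 ∧ 3*p > 5.
Before b := 2*p - 2: p < 5 ∧ 3*p > 5
Before p := 3*p - 7: 3*p < 12 ∧ 9*p > 26
Answer: WP = 3*p < 12 ∧ 9*p > 26


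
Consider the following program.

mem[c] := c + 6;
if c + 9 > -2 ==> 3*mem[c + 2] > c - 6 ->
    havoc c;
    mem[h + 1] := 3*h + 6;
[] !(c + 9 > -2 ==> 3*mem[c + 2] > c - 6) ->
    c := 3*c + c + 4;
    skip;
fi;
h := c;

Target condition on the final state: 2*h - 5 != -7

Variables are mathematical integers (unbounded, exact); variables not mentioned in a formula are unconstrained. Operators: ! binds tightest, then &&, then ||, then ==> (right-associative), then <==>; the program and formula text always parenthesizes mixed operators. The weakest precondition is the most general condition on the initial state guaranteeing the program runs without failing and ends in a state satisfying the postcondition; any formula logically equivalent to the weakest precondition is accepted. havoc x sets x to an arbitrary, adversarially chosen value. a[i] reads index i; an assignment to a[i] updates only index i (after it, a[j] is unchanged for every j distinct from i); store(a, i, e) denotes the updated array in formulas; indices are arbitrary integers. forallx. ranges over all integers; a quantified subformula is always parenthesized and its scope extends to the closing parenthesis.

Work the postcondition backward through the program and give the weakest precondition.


Working backward. After the program, the postcondition 2*h - 5 != -7 must hold; in canonical form it is 2*h != -2.
Before h := c: 2*c != -2
Then branch requires forall c_1. 2*c_1 != -2; else branch requires 8*c != -10.
Before the if: ((c > -11 ==> 3*mem[c + 2] > c - 6) ==> (forall c_1. 2*c_1 != -2)) && ((!(c > -11 ==> 3*mem[c + 2] > c - 6)) ==> 8*c != -10)
Before mem[c] := c + 6: ((c > -11 ==> 3*store(mem, c, c + 6)[c + 2] > c - 6) ==> (forall c_1. 2*c_1 != -2)) && ((!(c > -11 ==> 3*store(mem, c, c + 6)[c + 2] > c - 6)) ==> 8*c != -10)
Answer: WP = ((c > -11 ==> 3*store(mem, c, c + 6)[c + 2] > c - 6) ==> (forall c_1. 2*c_1 != -2)) && ((!(c > -11 ==> 3*store(mem, c, c + 6)[c + 2] > c - 6)) ==> 8*c != -10)


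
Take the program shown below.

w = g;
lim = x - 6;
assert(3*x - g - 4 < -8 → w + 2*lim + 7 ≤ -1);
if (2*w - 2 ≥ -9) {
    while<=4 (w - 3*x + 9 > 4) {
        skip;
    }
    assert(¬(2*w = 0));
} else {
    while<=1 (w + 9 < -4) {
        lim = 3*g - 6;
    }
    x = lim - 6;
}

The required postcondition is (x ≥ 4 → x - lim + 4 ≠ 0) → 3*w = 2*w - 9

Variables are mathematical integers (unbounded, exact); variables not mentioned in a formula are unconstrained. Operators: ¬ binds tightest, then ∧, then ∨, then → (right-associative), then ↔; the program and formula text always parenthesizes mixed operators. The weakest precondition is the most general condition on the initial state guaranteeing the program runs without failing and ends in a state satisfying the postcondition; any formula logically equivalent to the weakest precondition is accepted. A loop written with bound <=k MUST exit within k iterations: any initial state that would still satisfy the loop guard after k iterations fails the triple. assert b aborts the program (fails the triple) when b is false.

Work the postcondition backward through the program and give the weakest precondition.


Working backward. After the program, the postcondition (x ≥ 4 → x - lim + 4 ≠ 0) → 3*w = 2*w - 9 must hold; in canonical form it is (x ≥ 4 → x ≠ lim - 4) → w = -9.
Then branch requires (w > 3*x - 5 → ((w > 3*x - 5 → ((w > 3*x - 5 → ((w > 3*x - 5 → ((¬(w > 3*x - 5)) ∧ (¬(2*w = 0)) ∧ ((x ≥ 4 → x ≠ lim - 4) → w = -9))) ∧ ((¬(w > 3*x - 5)) → ((¬(2*w = 0)) ∧ ((x ≥ 4 → x ≠ lim - 4) → w = -9))))) ∧ ((¬(w > 3*x - 5)) → ((¬(2*w = 0)) ∧ ((x ≥ 4 → x ≠ lim - 4) → w = -9))))) ∧ ((¬(w > 3*x - 5)) → ((¬(2*w = 0)) ∧ ((x ≥ 4 → x ≠ lim - 4) → w = -9))))) ∧ ((¬(w > 3*x - 5)) → ((¬(2*w = 0)) ∧ ((x ≥ 4 → x ≠ lim - 4) → w = -9))); else branch requires (w < -13 → ((¬(w < -13)) ∧ w = -9)) ∧ ((¬(w < -13)) → w = -9).
Before the if: (2*w ≥ -7 → ((w > 3*x - 5 → ((w > 3*x - 5 → ((w > 3*x - 5 → ((w > 3*x - 5 → ((¬(w > 3*x - 5)) ∧ (¬(2*w = 0)) ∧ ((x ≥ 4 → x ≠ lim - 4) → w = -9))) ∧ ((¬(w > 3*x - 5)) → ((¬(2*w = 0)) ∧ ((x ≥ 4 → x ≠ lim - 4) → w = -9))))) ∧ ((¬(w > 3*x - 5)) → ((¬(2*w = 0)) ∧ ((x ≥ 4 → x ≠ lim - 4) → w = -9))))) ∧ ((¬(w > 3*x - 5)) → ((¬(2*w = 0)) ∧ ((x ≥ 4 → x ≠ lim - 4) → w = -9))))) ∧ ((¬(w > 3*x - 5)) → ((¬(2*w = 0)) ∧ ((x ≥ 4 → x ≠ lim - 4) → w = -9))))) ∧ ((¬(2*w ≥ -7)) → ((w < -13 → ((¬(w < -13)) ∧ w = -9)) ∧ ((¬(w < -13)) → w = -9)))
Before assert 3*x - g - 4 < -8 → w + 2*lim + 7 ≤ -1: (3*x < g - 4 → 2*lim + w ≤ -8) ∧ (2*w ≥ -7 → ((w > 3*x - 5 → ((w > 3*x - 5 → ((w > 3*x - 5 → ((w > 3*x - 5 → ((¬(w > 3*x - 5)) ∧ (¬(2*w = 0)) ∧ ((x ≥ 4 → x ≠ lim - 4) → w = -9))) ∧ ((¬(w > 3*x - 5)) → ((¬(2*w = 0)) ∧ ((x ≥ 4 → x ≠ lim - 4) → w = -9))))) ∧ ((¬(w > 3*x - 5)) → ((¬(2*w = 0)) ∧ ((x ≥ 4 → x ≠ lim - 4) → w = -9))))) ∧ ((¬(w > 3*x - 5)) → ((¬(2*w = 0)) ∧ ((x ≥ 4 → x ≠ lim - 4) → w = -9))))) ∧ ((¬(w > 3*x - 5)) → ((¬(2*w = 0)) ∧ ((x ≥ 4 → x ≠ lim - 4) → w = -9))))) ∧ ((¬(2*w ≥ -7)) → ((w < -13 → ((¬(w < -13)) ∧ w = -9)) ∧ ((¬(w < -13)) → w = -9)))
Before lim := x - 6: (3*x < g - 4 → w + 2*x ≤ 4) ∧ (2*w ≥ -7 → ((w > 3*x - 5 → ((w > 3*x - 5 → ((w > 3*x - 5 → ((w > 3*x - 5 → ((¬(w > 3*x - 5)) ∧ (¬(2*w = 0)) ∧ w = -9)) ∧ ((¬(w > 3*x - 5)) → ((¬(2*w = 0)) ∧ w = -9)))) ∧ ((¬(w > 3*x - 5)) → ((¬(2*w = 0)) ∧ w = -9)))) ∧ ((¬(w > 3*x - 5)) → ((¬(2*w = 0)) ∧ w = -9)))) ∧ ((¬(w > 3*x - 5)) → ((¬(2*w = 0)) ∧ w = -9)))) ∧ ((¬(2*w ≥ -7)) → ((w < -13 → ((¬(w < -13)) ∧ w = -9)) ∧ ((¬(w < -13)) → w = -9)))
Before w := g: (3*x < g - 4 → g + 2*x ≤ 4) ∧ (2*g ≥ -7 → ((g > 3*x - 5 → ((g > 3*x - 5 → ((g > 3*x - 5 → ((g > 3*x - 5 → ((¬(g > 3*x - 5)) ∧ (¬(2*g = 0)) ∧ g = -9)) ∧ ((¬(g > 3*x - 5)) → ((¬(2*g = 0)) ∧ g = -9)))) ∧ ((¬(g > 3*x - 5)) → ((¬(2*g = 0)) ∧ g = -9)))) ∧ ((¬(g > 3*x - 5)) → ((¬(2*g = 0)) ∧ g = -9)))) ∧ ((¬(g > 3*x - 5)) → ((¬(2*g = 0)) ∧ g = -9)))) ∧ ((¬(2*g ≥ -7)) → ((g < -13 → ((¬(g < -13)) ∧ g = -9)) ∧ ((¬(g < -13)) → g = -9)))
Answer: WP = (3*x < g - 4 → g + 2*x ≤ 4) ∧ (2*g ≥ -7 → ((g > 3*x - 5 → ((g > 3*x - 5 → ((g > 3*x - 5 → ((g > 3*x - 5 → ((¬(g > 3*x - 5)) ∧ (¬(2*g = 0)) ∧ g = -9)) ∧ ((¬(g > 3*x - 5)) → ((¬(2*g = 0)) ∧ g = -9)))) ∧ ((¬(g > 3*x - 5)) → ((¬(2*g = 0)) ∧ g = -9)))) ∧ ((¬(g > 3*x - 5)) → ((¬(2*g = 0)) ∧ g = -9)))) ∧ ((¬(g > 3*x - 5)) → ((¬(2*g = 0)) ∧ g = -9)))) ∧ ((¬(2*g ≥ -7)) → ((g < -13 → ((¬(g < -13)) ∧ g = -9)) ∧ ((¬(g < -13)) → g = -9)))


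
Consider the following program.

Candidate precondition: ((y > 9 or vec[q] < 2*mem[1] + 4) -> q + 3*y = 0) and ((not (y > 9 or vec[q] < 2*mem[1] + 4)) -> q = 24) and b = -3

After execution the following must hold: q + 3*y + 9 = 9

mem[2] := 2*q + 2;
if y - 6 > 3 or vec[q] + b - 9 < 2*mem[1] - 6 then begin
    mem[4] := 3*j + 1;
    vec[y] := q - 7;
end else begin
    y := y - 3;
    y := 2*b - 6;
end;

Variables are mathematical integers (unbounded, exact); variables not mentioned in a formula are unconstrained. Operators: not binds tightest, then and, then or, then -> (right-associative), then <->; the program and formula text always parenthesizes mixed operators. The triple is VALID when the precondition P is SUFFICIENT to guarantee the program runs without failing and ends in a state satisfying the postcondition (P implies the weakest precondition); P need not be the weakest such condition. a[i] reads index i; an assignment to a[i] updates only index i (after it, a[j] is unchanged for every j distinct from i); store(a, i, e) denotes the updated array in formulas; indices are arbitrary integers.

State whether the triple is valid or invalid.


Working backward. After the program, the postcondition q + 3*y + 9 = 9 must hold; in canonical form it is q + 3*y = 0.
Then branch requires q + 3*y = 0; else branch requires 6*b + q = 18.
Before the if: ((y > 9 or vec[q] + b < 2*mem[1] + 3) -> q + 3*y = 0) and ((not (y > 9 or vec[q] + b < 2*mem[1] + 3)) -> 6*b + q = 18)
Before mem[2] := 2*q + 2: ((y > 9 or vec[q] + b < 2*mem[1] + 3) -> q + 3*y = 0) and ((not (y > 9 or vec[q] + b < 2*mem[1] + 3)) -> 6*b + q = 18)
The weakest precondition is ((y > 9 or vec[q] + b < 2*mem[1] + 3) -> q + 3*y = 0) and ((not (y > 9 or vec[q] + b < 2*mem[1] + 3)) -> 6*b + q = 18).
Check whether ((y > 9 or vec[q] < 2*mem[1] + 4) -> q + 3*y = 0) and ((not (y > 9 or vec[q] < 2*mem[1] + 4)) -> q = 24) and b = -3 implies it.
Countermodel: at the initial state b = -3, mem = {[1] = -3, [24] = -3, elsewhere -3}, q = 24, vec = {[1] = 0, [24] = 0, elsewhere 0}, y = -8, the precondition holds but the weakest precondition fails.
Answer: invalid


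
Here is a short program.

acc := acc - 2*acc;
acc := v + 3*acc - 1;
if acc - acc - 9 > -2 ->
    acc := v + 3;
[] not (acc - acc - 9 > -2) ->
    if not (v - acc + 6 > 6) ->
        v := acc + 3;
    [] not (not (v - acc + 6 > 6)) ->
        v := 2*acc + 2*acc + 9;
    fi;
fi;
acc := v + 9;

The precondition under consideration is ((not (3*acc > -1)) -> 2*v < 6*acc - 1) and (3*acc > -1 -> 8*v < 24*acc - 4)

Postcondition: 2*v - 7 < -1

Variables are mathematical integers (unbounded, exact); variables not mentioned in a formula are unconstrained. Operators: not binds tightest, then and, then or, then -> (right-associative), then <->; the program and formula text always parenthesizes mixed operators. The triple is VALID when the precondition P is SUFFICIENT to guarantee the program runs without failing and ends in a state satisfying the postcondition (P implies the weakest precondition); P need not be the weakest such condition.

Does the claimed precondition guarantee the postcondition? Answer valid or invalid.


Working backward. After the program, the postcondition 2*v - 7 < -1 must hold; in canonical form it is 2*v < 6.
Before acc := v + 9: 2*v < 6
Then branch requires 2*v < 6; else branch requires ((not (v > acc)) -> 2*acc < 0) and (v > acc -> 8*acc < -12).
Before the if: ((not (v > acc)) -> 2*acc < 0) and (v > acc -> 8*acc < -12)
Before acc := v + 3*acc - 1: ((not (3*acc < 1)) -> 6*acc + 2*v < 2) and (3*acc < 1 -> 24*acc + 8*v < -4)
Before acc := acc - 2*acc: ((not (3*acc > -1)) -> 2*v < 6*acc + 2) and (3*acc > -1 -> 8*v < 24*acc - 4)
The weakest precondition is ((not (3*acc > -1)) -> 2*v < 6*acc + 2) and (3*acc > -1 -> 8*v < 24*acc - 4).
Check whether ((not (3*acc > -1)) -> 2*v < 6*acc - 1) and (3*acc > -1 -> 8*v < 24*acc - 4) implies it.
Every state satisfying the precondition satisfies the weakest precondition: the implication holds.
Answer: valid


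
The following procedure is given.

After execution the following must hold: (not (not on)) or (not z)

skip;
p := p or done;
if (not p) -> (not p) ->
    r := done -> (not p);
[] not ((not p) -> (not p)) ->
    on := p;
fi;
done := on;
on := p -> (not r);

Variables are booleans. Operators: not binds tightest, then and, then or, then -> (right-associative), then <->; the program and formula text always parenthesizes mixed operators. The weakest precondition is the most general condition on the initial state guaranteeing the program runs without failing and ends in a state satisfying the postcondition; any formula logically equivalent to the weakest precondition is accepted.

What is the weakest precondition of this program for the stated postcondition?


Working backward. After the program, the postcondition (not (not on)) or (not z) must hold; in canonical form it is on or (not z).
Before on := p -> (not r): (p -> (not r)) or (not z)
Before done := on: (p -> (not r)) or (not z)
Then branch requires (p -> (not (done -> (not p)))) or (not z); else branch requires (p -> (not r)) or (not z).
Before the if: (p -> (not (done -> (not p)))) or (not z)
Before p := p or done: ((p or done) -> (not (done -> (not (p or done))))) or (not z)
Before skip: ((p or done) -> (not (done -> (not (p or done))))) or (not z)
Answer: WP = ((p or done) -> (not (done -> (not (p or done))))) or (not z)


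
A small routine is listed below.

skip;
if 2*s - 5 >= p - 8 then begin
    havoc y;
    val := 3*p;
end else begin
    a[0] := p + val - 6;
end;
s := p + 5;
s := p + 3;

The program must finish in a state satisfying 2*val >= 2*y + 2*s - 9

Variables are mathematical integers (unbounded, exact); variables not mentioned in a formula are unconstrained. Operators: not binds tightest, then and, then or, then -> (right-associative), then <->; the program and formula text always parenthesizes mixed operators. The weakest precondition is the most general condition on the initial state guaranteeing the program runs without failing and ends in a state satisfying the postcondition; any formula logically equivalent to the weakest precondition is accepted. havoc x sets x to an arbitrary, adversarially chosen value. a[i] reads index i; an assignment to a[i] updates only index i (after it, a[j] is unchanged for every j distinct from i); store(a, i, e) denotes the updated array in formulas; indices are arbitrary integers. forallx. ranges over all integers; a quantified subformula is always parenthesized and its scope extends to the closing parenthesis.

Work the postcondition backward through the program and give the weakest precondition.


Working backward. After the program, the postcondition 2*val >= 2*y + 2*s - 9 must hold; in canonical form it is 2*val >= 2*s + 2*y - 9.
Before s := p + 3: 2*val >= 2*p + 2*y - 3
Before s := p + 5: 2*val >= 2*p + 2*y - 3
Then branch requires forall y_1. 4*p >= 2*y_1 - 3; else branch requires 2*val >= 2*p + 2*y - 3.
Before the if: (2*s >= p - 3 -> (forall y_1. 4*p >= 2*y_1 - 3)) and ((not (2*s >= p - 3)) -> 2*val >= 2*p + 2*y - 3)
Before skip: (2*s >= p - 3 -> (forall y_1. 4*p >= 2*y_1 - 3)) and ((not (2*s >= p - 3)) -> 2*val >= 2*p + 2*y - 3)
Answer: WP = (2*s >= p - 3 -> (forall y_1. 4*p >= 2*y_1 - 3)) and ((not (2*s >= p - 3)) -> 2*val >= 2*p + 2*y - 3)


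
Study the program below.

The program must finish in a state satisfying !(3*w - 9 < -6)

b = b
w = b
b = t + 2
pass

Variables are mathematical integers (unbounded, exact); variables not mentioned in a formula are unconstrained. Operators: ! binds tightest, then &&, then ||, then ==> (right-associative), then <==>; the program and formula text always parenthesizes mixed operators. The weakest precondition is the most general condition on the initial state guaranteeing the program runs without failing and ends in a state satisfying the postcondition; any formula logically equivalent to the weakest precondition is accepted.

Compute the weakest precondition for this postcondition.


Working backward. After the program, the postcondition !(3*w - 9 < -6) must hold; in canonical form it is !(3*w < 3).
Before skip: !(3*w < 3)
Before b := t + 2: !(3*w < 3)
Before w := b: !(3*b < 3)
Before b := b: !(3*b < 3)
Answer: WP = !(3*b < 3)


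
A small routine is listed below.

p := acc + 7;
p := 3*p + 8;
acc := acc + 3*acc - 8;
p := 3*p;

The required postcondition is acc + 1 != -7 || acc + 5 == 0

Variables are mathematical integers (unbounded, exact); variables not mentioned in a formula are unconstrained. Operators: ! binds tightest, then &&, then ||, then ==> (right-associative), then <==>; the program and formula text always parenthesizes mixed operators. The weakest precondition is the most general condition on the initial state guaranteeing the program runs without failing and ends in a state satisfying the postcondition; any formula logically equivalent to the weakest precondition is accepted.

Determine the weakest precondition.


Working backward. After the program, the postcondition acc + 1 != -7 || acc + 5 == 0 must hold; in canonical form it is acc != -8 || acc == -5.
Before p := 3*p: acc != -8 || acc == -5
Before acc := acc + 3*acc - 8: 4*acc != 0 || 4*acc == 3
Before p := 3*p + 8: 4*acc != 0 || 4*acc == 3
Before p := acc + 7: 4*acc != 0 || 4*acc == 3
Answer: WP = 4*acc != 0 || 4*acc == 3


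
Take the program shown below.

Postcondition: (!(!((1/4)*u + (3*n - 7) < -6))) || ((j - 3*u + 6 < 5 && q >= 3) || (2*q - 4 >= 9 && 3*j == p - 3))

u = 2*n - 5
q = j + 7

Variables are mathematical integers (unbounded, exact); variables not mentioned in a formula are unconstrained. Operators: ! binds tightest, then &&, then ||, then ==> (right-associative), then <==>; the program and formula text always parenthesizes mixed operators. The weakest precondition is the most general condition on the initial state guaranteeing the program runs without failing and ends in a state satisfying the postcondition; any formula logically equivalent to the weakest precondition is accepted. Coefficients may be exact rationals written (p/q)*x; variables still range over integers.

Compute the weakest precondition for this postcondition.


Working backward. After the program, the postcondition (!(!((1/4)*u + (3*n - 7) < -6))) || ((j - 3*u + 6 < 5 && q >= 3) || (2*q - 4 >= 9 && 3*j == p - 3)) must hold; in canonical form it is 3*n + (1/4)*u < 1 || (j < 3*u - 1 && q >= 3) || (2*q >= 13 && 3*j == p - 3).
Before q := j + 7: 3*n + (1/4)*u < 1 || (j < 3*u - 1 && j >= -4) || (2*j >= -1 && 3*j == p - 3)
Before u := 2*n - 5: (7/2)*n < 9/4 || (j < 6*n - 16 && j >= -4) || (2*j >= -1 && 3*j == p - 3)
Answer: WP = (7/2)*n < 9/4 || (j < 6*n - 16 && j >= -4) || (2*j >= -1 && 3*j == p - 3)


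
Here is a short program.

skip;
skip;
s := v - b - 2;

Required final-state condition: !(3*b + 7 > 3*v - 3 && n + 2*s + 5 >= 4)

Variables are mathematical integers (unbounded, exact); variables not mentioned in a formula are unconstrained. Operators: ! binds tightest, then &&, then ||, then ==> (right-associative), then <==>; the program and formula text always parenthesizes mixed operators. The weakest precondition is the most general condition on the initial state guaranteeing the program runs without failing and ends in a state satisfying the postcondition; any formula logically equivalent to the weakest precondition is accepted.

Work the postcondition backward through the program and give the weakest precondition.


Working backward. After the program, the postcondition !(3*b + 7 > 3*v - 3 && n + 2*s + 5 >= 4) must hold; in canonical form it is !(3*b > 3*v - 10 && n + 2*s >= -1).
Before s := v - b - 2: !(3*b > 3*v - 10 && n + 2*v >= 2*b + 3)
Before skip: !(3*b > 3*v - 10 && n + 2*v >= 2*b + 3)
Before skip: !(3*b > 3*v - 10 && n + 2*v >= 2*b + 3)
Answer: WP = !(3*b > 3*v - 10 && n + 2*v >= 2*b + 3)


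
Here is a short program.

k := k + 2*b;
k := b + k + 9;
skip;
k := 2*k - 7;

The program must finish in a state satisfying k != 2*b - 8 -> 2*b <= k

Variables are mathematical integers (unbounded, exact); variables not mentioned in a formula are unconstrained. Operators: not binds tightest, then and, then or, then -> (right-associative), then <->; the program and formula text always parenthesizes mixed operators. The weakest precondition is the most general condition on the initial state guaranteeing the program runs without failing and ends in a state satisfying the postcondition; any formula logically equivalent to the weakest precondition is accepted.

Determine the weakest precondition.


Working backward. After the program, k != 2*b - 8 -> 2*b <= k must hold.
Before k := 2*k - 7: 2*k != 2*b - 1 -> 2*b <= 2*k - 7
Before skip: 2*k != 2*b - 1 -> 2*b <= 2*k - 7
Before k := b + k + 9: 2*k != -19 -> 2*k >= -11
Before k := k + 2*b: 4*b + 2*k != -19 -> 4*b + 2*k >= -11
Answer: WP = 4*b + 2*k != -19 -> 4*b + 2*k >= -11


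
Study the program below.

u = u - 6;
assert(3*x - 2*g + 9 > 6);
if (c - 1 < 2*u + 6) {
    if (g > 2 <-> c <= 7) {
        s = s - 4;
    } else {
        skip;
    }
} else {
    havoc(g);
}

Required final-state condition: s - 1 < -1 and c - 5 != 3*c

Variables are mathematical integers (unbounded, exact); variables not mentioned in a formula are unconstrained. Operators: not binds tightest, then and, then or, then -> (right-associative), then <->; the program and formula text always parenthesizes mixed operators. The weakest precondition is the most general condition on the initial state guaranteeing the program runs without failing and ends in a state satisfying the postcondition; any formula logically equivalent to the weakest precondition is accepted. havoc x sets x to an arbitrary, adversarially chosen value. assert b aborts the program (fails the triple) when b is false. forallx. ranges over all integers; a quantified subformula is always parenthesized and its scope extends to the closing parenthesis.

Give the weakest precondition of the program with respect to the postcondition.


Working backward. After the program, the postcondition s - 1 < -1 and c - 5 != 3*c must hold; in canonical form it is s < 0 and 2*c != -5.
Then branch requires ((g > 2 <-> c <= 7) -> (s < 4 and 2*c != -5)) and ((not (g > 2 <-> c <= 7)) -> (s < 0 and 2*c != -5)); else branch requires s < 0 and 2*c != -5.
Before the if: (c < 2*u + 7 -> (((g > 2 <-> c <= 7) -> (s < 4 and 2*c != -5)) and ((not (g > 2 <-> c <= 7)) -> (s < 0 and 2*c != -5)))) and ((not (c < 2*u + 7)) -> (s < 0 and 2*c != -5))
Before assert 3*x - 2*g + 9 > 6: 3*x > 2*g - 3 and (c < 2*u + 7 -> (((g > 2 <-> c <= 7) -> (s < 4 and 2*c != -5)) and ((not (g > 2 <-> c <= 7)) -> (s < 0 and 2*c != -5)))) and ((not (c < 2*u + 7)) -> (s < 0 and 2*c != -5))
Before u := u - 6: 3*x > 2*g - 3 and (c < 2*u - 5 -> (((g > 2 <-> c <= 7) -> (s < 4 and 2*c != -5)) and ((not (g > 2 <-> c <= 7)) -> (s < 0 and 2*c != -5)))) and ((not (c < 2*u - 5)) -> (s < 0 and 2*c != -5))
Answer: WP = 3*x > 2*g - 3 and (c < 2*u - 5 -> (((g > 2 <-> c <= 7) -> (s < 4 and 2*c != -5)) and ((not (g > 2 <-> c <= 7)) -> (s < 0 and 2*c != -5)))) and ((not (c < 2*u - 5)) -> (s < 0 and 2*c != -5))


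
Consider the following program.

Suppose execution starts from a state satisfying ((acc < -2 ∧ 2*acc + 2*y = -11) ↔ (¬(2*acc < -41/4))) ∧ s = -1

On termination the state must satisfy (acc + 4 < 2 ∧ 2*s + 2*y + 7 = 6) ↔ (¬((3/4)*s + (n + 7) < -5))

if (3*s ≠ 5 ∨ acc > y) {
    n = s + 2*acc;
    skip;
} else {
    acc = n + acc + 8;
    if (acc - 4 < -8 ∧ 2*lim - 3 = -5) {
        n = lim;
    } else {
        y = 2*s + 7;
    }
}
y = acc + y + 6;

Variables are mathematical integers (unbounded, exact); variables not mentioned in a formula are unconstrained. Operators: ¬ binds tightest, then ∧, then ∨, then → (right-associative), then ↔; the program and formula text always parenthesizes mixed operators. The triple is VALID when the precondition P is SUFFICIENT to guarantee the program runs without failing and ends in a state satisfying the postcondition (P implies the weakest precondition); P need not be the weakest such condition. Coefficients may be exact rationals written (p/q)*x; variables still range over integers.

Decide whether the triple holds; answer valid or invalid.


Working backward. After the program, the postcondition (acc + 4 < 2 ∧ 2*s + 2*y + 7 = 6) ↔ (¬((3/4)*s + (n + 7) < -5)) must hold; in canonical form it is (acc < -2 ∧ 2*s + 2*y = -1) ↔ (¬(n + (3/4)*s < -12)).
Before y := acc + y + 6: (acc < -2 ∧ 2*acc + 2*s + 2*y = -13) ↔ (¬(n + (3/4)*s < -12))
Then branch requires (acc < -2 ∧ 2*acc + 2*s + 2*y = -13) ↔ (¬(2*acc + (7/4)*s < -12)); else branch requires ((acc + n < -12 ∧ 2*lim = -2) → ((acc + n < -10 ∧ 2*acc + 2*n + 2*s + 2*y = -29) ↔ (¬(lim + (3/4)*s < -12)))) ∧ ((¬(acc + n < -12 ∧ 2*lim = -2)) → ((acc + n < -10 ∧ 2*acc + 2*n + 6*s = -43) ↔ (¬(n + (3/4)*s < -12)))).
Before the if: ((3*s ≠ 5 ∨ acc > y) → ((acc < -2 ∧ 2*acc + 2*s + 2*y = -13) ↔ (¬(2*acc + (7/4)*s < -12)))) ∧ ((¬(3*s ≠ 5 ∨ acc > y)) → (((acc + n < -12 ∧ 2*lim = -2) → ((acc + n < -10 ∧ 2*acc + 2*n + 2*s + 2*y = -29) ↔ (¬(lim + (3/4)*s < -12)))) ∧ ((¬(acc + n < -12 ∧ 2*lim = -2)) → ((acc + n < -10 ∧ 2*acc + 2*n + 6*s = -43) ↔ (¬(n + (3/4)*s < -12))))))
The weakest precondition is ((3*s ≠ 5 ∨ acc > y) → ((acc < -2 ∧ 2*acc + 2*s + 2*y = -13) ↔ (¬(2*acc + (7/4)*s < -12)))) ∧ ((¬(3*s ≠ 5 ∨ acc > y)) → (((acc + n < -12 ∧ 2*lim = -2) → ((acc + n < -10 ∧ 2*acc + 2*n + 2*s + 2*y = -29) ↔ (¬(lim + (3/4)*s < -12)))) ∧ ((¬(acc + n < -12 ∧ 2*lim = -2)) → ((acc + n < -10 ∧ 2*acc + 2*n + 6*s = -43) ↔ (¬(n + (3/4)*s < -12)))))).
Check whether ((acc < -2 ∧ 2*acc + 2*y = -11) ↔ (¬(2*acc < -41/4))) ∧ s = -1 implies it.
Every state satisfying the precondition satisfies the weakest precondition: the implication holds.
Answer: valid


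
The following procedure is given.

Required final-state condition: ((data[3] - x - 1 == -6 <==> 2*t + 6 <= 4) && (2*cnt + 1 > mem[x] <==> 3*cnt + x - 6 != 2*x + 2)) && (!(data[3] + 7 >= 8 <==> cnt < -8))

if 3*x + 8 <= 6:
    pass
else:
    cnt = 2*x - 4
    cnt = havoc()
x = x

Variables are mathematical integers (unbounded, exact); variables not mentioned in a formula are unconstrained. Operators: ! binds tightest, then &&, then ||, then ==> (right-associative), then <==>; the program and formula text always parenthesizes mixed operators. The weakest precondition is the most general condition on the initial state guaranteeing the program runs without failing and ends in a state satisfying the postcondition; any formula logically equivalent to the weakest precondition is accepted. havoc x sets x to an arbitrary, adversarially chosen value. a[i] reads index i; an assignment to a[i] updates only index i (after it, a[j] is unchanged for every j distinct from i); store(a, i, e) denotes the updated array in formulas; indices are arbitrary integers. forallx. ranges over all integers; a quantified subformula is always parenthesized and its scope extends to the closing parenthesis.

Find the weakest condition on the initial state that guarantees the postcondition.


Working backward. After the program, the postcondition ((data[3] - x - 1 == -6 <==> 2*t + 6 <= 4) && (2*cnt + 1 > mem[x] <==> 3*cnt + x - 6 != 2*x + 2)) && (!(data[3] + 7 >= 8 <==> cnt < -8)) must hold; in canonical form it is (data[3] == x - 5 <==> 2*t <= -2) && (2*cnt > mem[x] - 1 <==> 3*cnt != x + 8) && (!(data[3] >= 1 <==> cnt < -8)).
Before x := x: (data[3] == x - 5 <==> 2*t <= -2) && (2*cnt > mem[x] - 1 <==> 3*cnt != x + 8) && (!(data[3] >= 1 <==> cnt < -8))
Then branch requires (data[3] == x - 5 <==> 2*t <= -2) && (2*cnt > mem[x] - 1 <==> 3*cnt != x + 8) && (!(data[3] >= 1 <==> cnt < -8)); else branch requires forall cnt_1. ((data[3] == x - 5 <==> 2*t <= -2) && (2*cnt_1 > mem[x] - 1 <==> 3*cnt_1 != x + 8) && (!(data[3] >= 1 <==> cnt_1 < -8))).
Before the if: (3*x <= -2 ==> ((data[3] == x - 5 <==> 2*t <= -2) && (2*cnt > mem[x] - 1 <==> 3*cnt != x + 8) && (!(data[3] >= 1 <==> cnt < -8)))) && ((!(3*x <= -2)) ==> (forall cnt_1. ((data[3] == x - 5 <==> 2*t <= -2) && (2*cnt_1 > mem[x] - 1 <==> 3*cnt_1 != x + 8) && (!(data[3] >= 1 <==> cnt_1 < -8)))))
Answer: WP = (3*x <= -2 ==> ((data[3] == x - 5 <==> 2*t <= -2) && (2*cnt > mem[x] - 1 <==> 3*cnt != x + 8) && (!(data[3] >= 1 <==> cnt < -8)))) && ((!(3*x <= -2)) ==> (forall cnt_1. ((data[3] == x - 5 <==> 2*t <= -2) && (2*cnt_1 > mem[x] - 1 <==> 3*cnt_1 != x + 8) && (!(data[3] >= 1 <==> cnt_1 < -8)))))


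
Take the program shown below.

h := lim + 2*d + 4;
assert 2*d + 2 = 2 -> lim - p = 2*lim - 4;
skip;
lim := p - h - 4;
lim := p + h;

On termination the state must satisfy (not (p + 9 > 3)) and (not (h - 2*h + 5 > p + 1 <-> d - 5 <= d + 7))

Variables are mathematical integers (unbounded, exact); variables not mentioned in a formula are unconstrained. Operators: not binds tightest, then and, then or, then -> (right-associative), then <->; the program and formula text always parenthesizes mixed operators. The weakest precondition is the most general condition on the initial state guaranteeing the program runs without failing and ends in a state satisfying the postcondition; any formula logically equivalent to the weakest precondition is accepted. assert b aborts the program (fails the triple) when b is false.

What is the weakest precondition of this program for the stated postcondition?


Working backward. After the program, the postcondition (not (p + 9 > 3)) and (not (h - 2*h + 5 > p + 1 <-> d - 5 <= d + 7)) must hold; in canonical form it is (not (p > -6)) and (not (h + p < 4)).
Before lim := p + h: (not (p > -6)) and (not (h + p < 4))
Before lim := p - h - 4: (not (p > -6)) and (not (h + p < 4))
Before skip: (not (p > -6)) and (not (h + p < 4))
Before assert 2*d + 2 = 2 -> lim - p = 2*lim - 4: (2*d = 0 -> lim + p = 4) and (not (p > -6)) and (not (h + p < 4))
Before h := lim + 2*d + 4: (2*d = 0 -> lim + p = 4) and (not (p > -6)) and (not (2*d + lim + p < 0))
Answer: WP = (2*d = 0 -> lim + p = 4) and (not (p > -6)) and (not (2*d + lim + p < 0))


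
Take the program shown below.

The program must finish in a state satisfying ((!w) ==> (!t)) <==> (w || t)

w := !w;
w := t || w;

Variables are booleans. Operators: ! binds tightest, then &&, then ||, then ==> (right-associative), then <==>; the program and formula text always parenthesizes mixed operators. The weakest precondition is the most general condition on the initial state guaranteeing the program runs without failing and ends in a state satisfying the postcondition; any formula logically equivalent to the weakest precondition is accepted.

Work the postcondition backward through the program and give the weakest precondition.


Working backward. After the program, ((!w) ==> (!t)) <==> (w || t) must hold.
Before w := t || w: ((!(t || w)) ==> (!t)) <==> (t || w)
Before w := !w: ((!(t || (!w))) ==> (!t)) <==> (t || (!w))
Answer: WP = ((!(t || (!w))) ==> (!t)) <==> (t || (!w))


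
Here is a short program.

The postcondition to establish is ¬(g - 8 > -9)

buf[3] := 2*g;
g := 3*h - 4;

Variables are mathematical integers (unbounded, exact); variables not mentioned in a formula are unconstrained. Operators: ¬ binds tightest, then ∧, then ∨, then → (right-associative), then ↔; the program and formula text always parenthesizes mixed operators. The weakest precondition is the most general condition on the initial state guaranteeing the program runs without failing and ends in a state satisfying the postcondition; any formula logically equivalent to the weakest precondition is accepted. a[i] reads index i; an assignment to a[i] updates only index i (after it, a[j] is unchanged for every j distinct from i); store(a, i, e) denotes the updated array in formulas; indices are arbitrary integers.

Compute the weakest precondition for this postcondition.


Working backward. After the program, the postcondition ¬(g - 8 > -9) must hold; in canonical form it is ¬(g > -1).
Before g := 3*h - 4: ¬(3*h > 3)
Before buf[3] := 2*g: ¬(3*h > 3)
Answer: WP = ¬(3*h > 3)


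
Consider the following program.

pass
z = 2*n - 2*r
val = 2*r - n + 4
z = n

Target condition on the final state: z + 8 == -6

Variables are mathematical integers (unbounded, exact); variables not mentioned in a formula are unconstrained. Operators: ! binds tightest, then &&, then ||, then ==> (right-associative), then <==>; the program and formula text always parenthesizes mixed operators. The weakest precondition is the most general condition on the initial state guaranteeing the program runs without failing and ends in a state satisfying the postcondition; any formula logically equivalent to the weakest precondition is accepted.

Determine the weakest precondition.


Working backward. After the program, the postcondition z + 8 == -6 must hold; in canonical form it is z == -14.
Before z := n: n == -14
Before val := 2*r - n + 4: n == -14
Before z := 2*n - 2*r: n == -14
Before skip: n == -14
Answer: WP = n == -14
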